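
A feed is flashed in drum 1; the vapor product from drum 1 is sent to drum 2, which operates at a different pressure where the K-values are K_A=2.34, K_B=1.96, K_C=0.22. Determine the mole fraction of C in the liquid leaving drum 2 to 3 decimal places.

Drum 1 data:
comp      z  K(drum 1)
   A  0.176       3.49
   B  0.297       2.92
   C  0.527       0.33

x_C (drum 2) = 0.583

Drum 1:
Material balance + equilibrium reduce to Σ zᵢ(Kᵢ−1)/(1+ψ₁(Kᵢ−1)) = 0.
Feasibility: ΣzᵢKᵢ = 1.655, Σzᵢ/Kᵢ = 1.749 — both > 1, two phases present.
Newton–Raphson from ψ₁ = 0.33:
  ψ₁ = 0.330: g = 0.1363, g' = -1.129 → ψ₁ = 0.451
  ψ₁ = 0.451: g = 0.0063, g' = -1.042 → ψ₁ = 0.457
Converged at ψ₁ = 0.457.
Drum-1 compositions:
  A: x = 0.082, y = 0.287
  B: x = 0.158, y = 0.462
  C: x = 0.759, y = 0.251
Drum-2 feed = drum-1 vapor: z₂ = (0.2874, 0.4620, 0.2506).
Drum 2:
Material balance + equilibrium reduce to Σ zᵢ(Kᵢ−1)/(1+ψ₂(Kᵢ−1)) = 0.
Check two-phase: ΣzᵢKᵢ = 1.633 > 1 and Σzᵢ/Kᵢ = 1.498 > 1, so g(0) = 0.633 > 0 and g(1) = -0.498 < 0.
Newton–Raphson from ψ₂ = 0.52:
  ψ₂ = 0.520: g = 0.1939, g' = -0.800 → ψ₂ = 0.762
  ψ₂ = 0.762: g = -0.0356, g' = -1.196 → ψ₂ = 0.733
  ψ₂ = 0.733: g = -0.0014, g' = -1.108 → ψ₂ = 0.731
Converged at ψ₂ = 0.731.
  A: x = 0.145, y = 0.340
  B: x = 0.271, y = 0.532
  C: x = 0.583, y = 0.128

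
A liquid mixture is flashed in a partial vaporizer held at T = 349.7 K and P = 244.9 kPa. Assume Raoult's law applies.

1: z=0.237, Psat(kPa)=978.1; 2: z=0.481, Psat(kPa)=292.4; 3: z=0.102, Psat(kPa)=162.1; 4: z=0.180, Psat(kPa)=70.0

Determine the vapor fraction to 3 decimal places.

ψ = 0.715

Raoult's law: Kᵢ = Pᵢˢᵃᵗ/P = Pᵢˢᵃᵗ/244.9.
  K_1 = 978.1/244.9 = 3.99388, K_2 = 292.4/244.9 = 1.19396, K_3 = 162.1/244.9 = 0.66190, K_4 = 70.0/244.9 = 0.28583
Material balance + equilibrium reduce to Σ zᵢ(Kᵢ−1)/(1+ψ(Kᵢ−1)) = 0.
g(0) = ΣzᵢKᵢ − 1 = 0.640 and g(1) = 1 − Σzᵢ/Kᵢ = -0.246, so a root lies in (0, 1).
Iterate (Newton) starting at ψ = 0.5:
  ψ = 0.500: g = 0.1278, g' = -0.595 → ψ = 0.715
Converged at ψ = 0.715.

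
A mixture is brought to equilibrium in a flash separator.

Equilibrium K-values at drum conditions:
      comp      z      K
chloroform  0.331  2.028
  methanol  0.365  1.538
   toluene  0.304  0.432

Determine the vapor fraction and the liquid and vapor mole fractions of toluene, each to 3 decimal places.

ψ = 0.815, x_toluene = 0.566, y_toluene = 0.245

Rachford–Rice: g(ψ) = Σ zᵢ(Kᵢ−1)/(1+ψ(Kᵢ−1)) = 0.
g(0) = ΣzᵢKᵢ − 1 = 0.364 and g(1) = 1 − Σzᵢ/Kᵢ = -0.104, so a root lies in (0, 1).
Newton iteration, ψ⁰ = 0.56:
  ψ = 0.560: g = 0.1136, g' = -0.414 → ψ = 0.834
  ψ = 0.834: g = -0.0095, g' = -0.506 → ψ = 0.816
  ψ = 0.816: g = -0.0001, g' = -0.495 → ψ = 0.815
Converged at ψ = 0.815.
Compositions from xᵢ = zᵢ/(1+ψ(Kᵢ−1)), yᵢ = Kᵢxᵢ:
  chloroform: x = 0.180, y = 0.365
  methanol: x = 0.254, y = 0.390
  toluene: x = 0.566, y = 0.245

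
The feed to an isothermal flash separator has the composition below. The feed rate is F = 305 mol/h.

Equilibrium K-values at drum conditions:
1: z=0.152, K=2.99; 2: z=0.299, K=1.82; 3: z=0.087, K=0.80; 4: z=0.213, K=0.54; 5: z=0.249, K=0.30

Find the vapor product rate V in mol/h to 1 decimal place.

Rachford–Rice: g(β) = Σ zᵢ(Kᵢ−1)/(1+β(Kᵢ−1)) = 0.
Check two-phase: ΣzᵢKᵢ = 1.258 > 1 and Σzᵢ/Kᵢ = 1.548 > 1, so g(0) = 0.258 > 0 and g(1) = -0.548 < 0.
Newton–Raphson from β = 0.5:
  β = 0.500: g = -0.0892, g' = -0.621 → β = 0.356
  β = 0.356: g = -0.0015, g' = -0.612 → β = 0.354
Converged at β = 0.354.
Then V = β·F = 0.3540·305 = 108.0 mol/h and L = F − V = 197.0 mol/h.

V = 108.0 mol/h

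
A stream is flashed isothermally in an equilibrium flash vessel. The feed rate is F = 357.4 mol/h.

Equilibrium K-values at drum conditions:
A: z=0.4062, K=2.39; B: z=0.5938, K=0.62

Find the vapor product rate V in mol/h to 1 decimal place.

V = 229.4 mol/h

Material balance + equilibrium reduce to Σ zᵢ(Kᵢ−1)/(1+ψ(Kᵢ−1)) = 0.
Check two-phase: ΣzᵢKᵢ = 1.3390 > 1 and Σzᵢ/Kᵢ = 1.1277 > 1, so g(0) = 0.3390 > 0 and g(1) = -0.1277 < 0.
Binary case is linear: z₁(K₁−1)(1+ψ(K₂−1)) + z₂(K₂−1)(1+ψ(K₁−1)) = 0
⇒ ψ = [z₁(K₁−1)+z₂(K₂−1)] / [−(K₁−1)(K₂−1)] = 0.33897/0.52820 = 0.6418
Then V = ψ·F = 0.6418·357.4 = 229.4 mol/h and L = F − V = 128.0 mol/h.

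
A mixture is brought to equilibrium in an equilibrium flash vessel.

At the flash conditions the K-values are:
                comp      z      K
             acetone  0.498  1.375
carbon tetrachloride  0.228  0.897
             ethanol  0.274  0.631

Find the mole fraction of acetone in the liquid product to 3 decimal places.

Iterate (Newton) starting at ψ = 0.61:
  ψ = 0.610: g = -0.0035, g' = -0.111 → ψ = 0.578
Converged at ψ = 0.578.
Compositions from xᵢ = zᵢ/(1+ψ(Kᵢ−1)), yᵢ = Kᵢxᵢ:
  acetone: x = 0.409, y = 0.563
  carbon tetrachloride: x = 0.242, y = 0.217
  ethanol: x = 0.348, y = 0.220

x_acetone = 0.409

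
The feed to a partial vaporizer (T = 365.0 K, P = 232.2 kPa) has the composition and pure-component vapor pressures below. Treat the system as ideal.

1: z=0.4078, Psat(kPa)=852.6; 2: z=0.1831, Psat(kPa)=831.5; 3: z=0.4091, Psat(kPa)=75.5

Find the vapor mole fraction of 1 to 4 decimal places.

Raoult's law: Kᵢ = Pᵢˢᵃᵗ/P = Pᵢˢᵃᵗ/232.2.
  K_1 = 852.6/232.2 = 3.671835, K_2 = 831.5/232.2 = 3.580965, K_3 = 75.5/232.2 = 0.325151
Iterate (Newton) starting at ψ = 0.5:
  ψ = 0.5000: g = 0.25609, g' = -1.1904 → ψ = 0.7151
  ψ = 0.7151: g = 0.00681, g' = -1.1902 → ψ = 0.7208
Converged at ψ = 0.7208.
Compositions from xᵢ = zᵢ/(1+ψ(Kᵢ−1)), yᵢ = Kᵢxᵢ:
  1: x = 0.1394, y = 0.5118
  2: x = 0.0640, y = 0.2292
  3: x = 0.7966, y = 0.2590

y_1 = 0.5118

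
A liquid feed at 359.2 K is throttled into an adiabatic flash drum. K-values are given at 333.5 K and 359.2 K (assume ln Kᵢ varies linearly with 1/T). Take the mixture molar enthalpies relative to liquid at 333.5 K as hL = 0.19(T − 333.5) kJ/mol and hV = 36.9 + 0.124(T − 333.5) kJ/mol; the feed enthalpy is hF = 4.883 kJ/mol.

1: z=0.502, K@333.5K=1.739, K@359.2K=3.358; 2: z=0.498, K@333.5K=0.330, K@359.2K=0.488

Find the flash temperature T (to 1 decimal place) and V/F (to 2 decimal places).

T = 334.6 K, V/F = 0.13

Adiabatic flash: solve Rachford–Rice at each trial T, then check hF = ψ·hV(T) + (1−ψ)·hL(T).
  T = 333.5 K: K = (1.739, 0.330), RR gives ψ = 0.075, H_out = 2.781 kJ/mol
  T = 359.2 K: K = (3.358, 0.488), RR gives ψ = 0.769, H_out = 31.964 kJ/mol
  T = 346.4 K: K = (2.449, 0.405), RR gives ψ = 0.499, H_out = 20.454 kJ/mol
  T = 339.9 K: K = (2.068, 0.366), RR gives ψ = 0.325, H_out = 13.077 kJ/mol
  T = 336.7 K: K = (1.898, 0.348), RR gives ψ = 0.215, H_out = 8.489 kJ/mol
  T = 335.1 K: K = (1.817, 0.339), RR gives ψ = 0.150, H_out = 5.810 kJ/mol
Linear interpolation between T = 333.5 (H_out = 2.781) and T = 335.1 (H_out = 5.810) on hF = 4.883 gives T ≈ 334.6 K, at which ψ = 0.13.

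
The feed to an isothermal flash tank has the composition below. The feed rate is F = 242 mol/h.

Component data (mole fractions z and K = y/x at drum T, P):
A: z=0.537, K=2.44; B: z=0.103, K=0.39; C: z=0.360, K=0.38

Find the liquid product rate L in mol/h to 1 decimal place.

Iterate (Newton) starting at β = 0.64:
  β = 0.640: g = -0.0707, g' = -0.785 → β = 0.550
  β = 0.550: g = -0.0017, g' = -0.752 → β = 0.548
Converged at β = 0.548.
Then V = β·F = 0.5477·242 = 132.5 mol/h and L = F − V = 109.5 mol/h.

L = 109.5 mol/h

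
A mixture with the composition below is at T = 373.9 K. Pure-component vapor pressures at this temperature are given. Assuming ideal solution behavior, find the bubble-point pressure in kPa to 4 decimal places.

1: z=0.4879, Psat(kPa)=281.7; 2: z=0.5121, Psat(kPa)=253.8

At the bubble point ψ → 0, so ΣzᵢKᵢ = 1 with Kᵢ = Pᵢˢᵃᵗ/P ⇒ P = ΣzᵢPᵢˢᵃᵗ.
P = 0.4879·281.7 + 0.5121·253.8 = 267.4124 kPa

Pbub = 267.4124 kPa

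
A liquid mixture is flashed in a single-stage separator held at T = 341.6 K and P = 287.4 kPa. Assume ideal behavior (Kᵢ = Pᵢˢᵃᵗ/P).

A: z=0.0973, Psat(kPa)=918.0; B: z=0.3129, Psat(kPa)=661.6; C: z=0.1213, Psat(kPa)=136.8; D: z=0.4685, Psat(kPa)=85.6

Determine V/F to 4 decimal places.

Raoult's law: Kᵢ = Pᵢˢᵃᵗ/P = Pᵢˢᵃᵗ/287.4.
  K_A = 918.0/287.4 = 3.194154, K_B = 661.6/287.4 = 2.302018, K_C = 136.8/287.4 = 0.475992, K_D = 85.6/287.4 = 0.297843
Material balance + equilibrium reduce to Σ zᵢ(Kᵢ−1)/(1+V/F(Kᵢ−1)) = 0.
g(0) = ΣzᵢKᵢ − 1 = 0.2284 and g(1) = 1 − Σzᵢ/Kᵢ = -0.9942, so a root lies in (0, 1).
Newton iteration, V/F⁰ = 0.47:
  V/F = 0.4700: g = -0.21749, g' = -0.8909 → V/F = 0.2259
  V/F = 0.2259: g = -0.00550, g' = -0.8953 → V/F = 0.2197
Converged at V/F = 0.2197.

V/F = 0.2197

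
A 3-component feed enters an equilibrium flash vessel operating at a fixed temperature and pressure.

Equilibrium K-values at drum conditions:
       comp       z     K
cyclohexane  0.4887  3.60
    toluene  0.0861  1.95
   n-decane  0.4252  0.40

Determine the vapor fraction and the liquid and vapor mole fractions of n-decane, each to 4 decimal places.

Material balance + equilibrium reduce to Σ zᵢ(Kᵢ−1)/(1+ψ(Kᵢ−1)) = 0.
Check two-phase: ΣzᵢKᵢ = 2.0973 > 1 and Σzᵢ/Kᵢ = 1.2429 > 1, so g(0) = 1.0973 > 0 and g(1) = -0.2429 < 0.
Iterate (Newton) starting at ψ = 0.5:
  ψ = 0.5000: g = 0.24344, g' = -0.9726 → ψ = 0.7503
  ψ = 0.7503: g = 0.01436, g' = -0.9123 → ψ = 0.7660
Converged at ψ = 0.7660.
Compositions from xᵢ = zᵢ/(1+ψ(Kᵢ−1)), yᵢ = Kᵢxᵢ:
  cyclohexane: x = 0.1634, y = 0.5881
  toluene: x = 0.0498, y = 0.0972
  n-decane: x = 0.7868, y = 0.3147

ψ = 0.7660, x_n-decane = 0.7868, y_n-decane = 0.3147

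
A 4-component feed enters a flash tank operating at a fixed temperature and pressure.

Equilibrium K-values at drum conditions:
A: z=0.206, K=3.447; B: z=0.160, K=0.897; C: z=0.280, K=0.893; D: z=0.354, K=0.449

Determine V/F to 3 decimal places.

V/F = 0.316

Material balance + equilibrium reduce to Σ zᵢ(Kᵢ−1)/(1+V/F(Kᵢ−1)) = 0.
Feasibility: ΣzᵢKᵢ = 1.263, Σzᵢ/Kᵢ = 1.340 — both > 1, two phases present.
Newton–Raphson from V/F = 0.68:
  V/F = 0.680: g = -0.1727, g' = -0.454 → V/F = 0.300
  V/F = 0.300: g = 0.0091, g' = -0.570 → V/F = 0.316
Converged at V/F = 0.316.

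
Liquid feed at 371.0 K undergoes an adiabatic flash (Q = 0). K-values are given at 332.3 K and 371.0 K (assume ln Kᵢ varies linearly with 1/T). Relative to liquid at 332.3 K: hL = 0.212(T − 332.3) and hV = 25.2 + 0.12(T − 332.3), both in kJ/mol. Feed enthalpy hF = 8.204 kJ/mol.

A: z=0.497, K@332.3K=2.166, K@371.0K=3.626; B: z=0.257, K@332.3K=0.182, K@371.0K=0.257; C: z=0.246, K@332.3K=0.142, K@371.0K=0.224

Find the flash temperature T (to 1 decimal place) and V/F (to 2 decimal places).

T = 341.0 K, V/F = 0.26

Adiabatic flash: solve Rachford–Rice at each trial T, then check hF = ψ·hV(T) + (1−ψ)·hL(T).
  T = 332.3 K: K = (2.166, 0.182, 0.142), RR gives ψ = 0.162, H_out = 4.081 kJ/mol
  T = 371.0 K: K = (3.626, 0.257, 0.224), RR gives ψ = 0.463, H_out = 18.223 kJ/mol
  T = 351.6 K: K = (2.841, 0.218, 0.180), RR gives ψ = 0.348, H_out = 12.235 kJ/mol
  T = 342.0 K: K = (2.492, 0.200, 0.161), RR gives ψ = 0.269, H_out = 8.604 kJ/mol
  T = 337.1 K: K = (2.324, 0.191, 0.151), RR gives ψ = 0.220, H_out = 6.458 kJ/mol
  T = 339.6 K: K = (2.409, 0.195, 0.156), RR gives ψ = 0.246, H_out = 7.584 kJ/mol
  T = 340.8 K: K = (2.450, 0.198, 0.158), RR gives ψ = 0.258, H_out = 8.101 kJ/mol
Linear interpolation between T = 340.8 (H_out = 8.101) and T = 342.0 (H_out = 8.604) on hF = 8.204 gives T ≈ 341.0 K, at which ψ = 0.26.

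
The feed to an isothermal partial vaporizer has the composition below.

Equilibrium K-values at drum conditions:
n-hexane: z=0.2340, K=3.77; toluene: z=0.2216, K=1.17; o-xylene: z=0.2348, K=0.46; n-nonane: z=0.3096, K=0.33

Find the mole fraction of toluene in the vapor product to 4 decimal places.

Let ψ = V/F and solve Σ zᵢ(Kᵢ−1)/(1+ψ(Kᵢ−1)) = 0.
Feasibility: ΣzᵢKᵢ = 1.3516, Σzᵢ/Kᵢ = 1.7001 — both > 1, two phases present.
Newton–Raphson from ψ = 0.5:
  ψ = 0.5000: g = -0.17912, g' = -0.7638 → ψ = 0.2655
  ψ = 0.2655: g = 0.00922, g' = -0.9010 → ψ = 0.2757
  ψ = 0.2757: g = 0.00007, g' = -0.8866 → ψ = 0.2758
Converged at ψ = 0.2758.
Compositions from xᵢ = zᵢ/(1+ψ(Kᵢ−1)), yᵢ = Kᵢxᵢ:
  n-hexane: x = 0.1327, y = 0.5001
  toluene: x = 0.2117, y = 0.2477
  o-xylene: x = 0.2759, y = 0.1269
  n-nonane: x = 0.3798, y = 0.1253

y_toluene = 0.2477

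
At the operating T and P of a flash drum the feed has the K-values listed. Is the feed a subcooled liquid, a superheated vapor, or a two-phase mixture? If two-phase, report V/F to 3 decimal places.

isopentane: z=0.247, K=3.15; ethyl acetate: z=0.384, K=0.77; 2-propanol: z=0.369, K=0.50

ΣzᵢKᵢ = 1.258; Σzᵢ/Kᵢ = 1.315.
Both exceed 1, so a two-phase solution exists.
Material balance + equilibrium reduce to Σ zᵢ(Kᵢ−1)/(1+ψ(Kᵢ−1)) = 0.
Newton iteration, ψ⁰ = 0.5:
  ψ = 0.500: g = -0.0899, g' = -0.455 → ψ = 0.303
  ψ = 0.303: g = 0.0095, g' = -0.571 → ψ = 0.319
Converged at ψ = 0.319.

two-phase, V/F = 0.319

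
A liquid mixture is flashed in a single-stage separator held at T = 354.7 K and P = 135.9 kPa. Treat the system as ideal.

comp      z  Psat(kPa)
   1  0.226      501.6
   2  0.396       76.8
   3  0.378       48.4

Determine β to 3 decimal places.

Raoult's law: Kᵢ = Pᵢˢᵃᵗ/P = Pᵢˢᵃᵗ/135.9.
  K_1 = 501.6/135.9 = 3.69095, K_2 = 76.8/135.9 = 0.56512, K_3 = 48.4/135.9 = 0.35614
Let β = V/F and solve Σ zᵢ(Kᵢ−1)/(1+β(Kᵢ−1)) = 0.
Check two-phase: ΣzᵢKᵢ = 1.193 > 1 and Σzᵢ/Kᵢ = 1.823 > 1, so g(0) = 0.193 > 0 and g(1) = -0.823 < 0.
Iterate (Newton) starting at β = 0.57:
  β = 0.570: g = -0.3734, g' = -0.778 → β = 0.090
  β = 0.090: g = 0.0517, g' = -1.317 → β = 0.129
  β = 0.129: g = 0.0030, g' = -1.171 → β = 0.132
Converged at β = 0.132.

β = 0.132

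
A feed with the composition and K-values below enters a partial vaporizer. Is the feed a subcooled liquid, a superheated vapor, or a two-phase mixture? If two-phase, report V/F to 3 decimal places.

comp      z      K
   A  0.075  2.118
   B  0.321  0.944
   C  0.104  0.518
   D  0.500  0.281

ΣzᵢKᵢ = 0.656; Σzᵢ/Kᵢ = 2.356.
Since ΣzᵢKᵢ < 1 the mixture is below its bubble point — single liquid phase.

subcooled liquid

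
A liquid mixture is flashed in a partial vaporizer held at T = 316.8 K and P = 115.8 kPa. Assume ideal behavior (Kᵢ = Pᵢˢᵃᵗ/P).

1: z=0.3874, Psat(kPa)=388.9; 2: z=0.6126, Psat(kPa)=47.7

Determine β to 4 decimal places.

β = 0.3990

Raoult's law: Kᵢ = Pᵢˢᵃᵗ/P = Pᵢˢᵃᵗ/115.8.
  K_1 = 388.9/115.8 = 3.358377, K_2 = 47.7/115.8 = 0.411917
Binary case is linear: z₁(K₁−1)(1+β(K₂−1)) + z₂(K₂−1)(1+β(K₁−1)) = 0
⇒ β = [z₁(K₁−1)+z₂(K₂−1)] / [−(K₁−1)(K₂−1)] = 0.55338/1.38692 = 0.3990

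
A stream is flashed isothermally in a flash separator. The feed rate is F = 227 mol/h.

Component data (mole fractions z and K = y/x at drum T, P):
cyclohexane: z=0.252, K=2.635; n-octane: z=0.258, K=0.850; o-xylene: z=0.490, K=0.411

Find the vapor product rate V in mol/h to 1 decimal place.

Rachford–Rice: g(ψ) = Σ zᵢ(Kᵢ−1)/(1+ψ(Kᵢ−1)) = 0.
g(0) = ΣzᵢKᵢ − 1 = 0.085 and g(1) = 1 − Σzᵢ/Kᵢ = -0.591, so a root lies in (0, 1).
Newton–Raphson from ψ = 0.3:
  ψ = 0.300: g = -0.1146, g' = -0.560 → ψ = 0.095
  ψ = 0.095: g = 0.0114, g' = -0.701 → ψ = 0.112
Converged at ψ = 0.112.
Then V = ψ·F = 0.1118·227 = 25.4 mol/h and L = F − V = 201.6 mol/h.

V = 25.4 mol/h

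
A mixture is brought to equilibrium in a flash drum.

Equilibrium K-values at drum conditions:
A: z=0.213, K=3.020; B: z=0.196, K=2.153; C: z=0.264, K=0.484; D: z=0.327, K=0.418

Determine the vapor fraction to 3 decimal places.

ψ = 0.361

Let ψ = V/F and solve Σ zᵢ(Kᵢ−1)/(1+ψ(Kᵢ−1)) = 0.
Check two-phase: ΣzᵢKᵢ = 1.330 > 1 and Σzᵢ/Kᵢ = 1.489 > 1, so g(0) = 0.330 > 0 and g(1) = -0.489 < 0.
Newton iteration, ψ⁰ = 0.5:
  ψ = 0.500: g = -0.0946, g' = -0.668 → ψ = 0.358
  ψ = 0.358: g = 0.0019, g' = -0.706 → ψ = 0.361
Converged at ψ = 0.361.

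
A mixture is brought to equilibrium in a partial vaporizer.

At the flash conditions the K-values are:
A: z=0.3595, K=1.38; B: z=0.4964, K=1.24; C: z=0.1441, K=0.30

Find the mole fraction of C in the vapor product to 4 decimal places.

Iterate (Newton) starting at β = 0.41:
  β = 0.4100: g = 0.08519, g' = -0.2015 → β = 0.8329
  β = 0.8329: g = -0.03884, g' = -0.4559 → β = 0.7477
  β = 0.7477: g = -0.00423, g' = -0.3628 → β = 0.7360
  β = 0.7360: g = -0.00006, g' = -0.3528 → β = 0.7358
Converged at β = 0.7358.
Compositions from xᵢ = zᵢ/(1+β(Kᵢ−1)), yᵢ = Kᵢxᵢ:
  A: x = 0.2809, y = 0.3877
  B: x = 0.4219, y = 0.5231
  C: x = 0.2972, y = 0.0891

y_C = 0.0891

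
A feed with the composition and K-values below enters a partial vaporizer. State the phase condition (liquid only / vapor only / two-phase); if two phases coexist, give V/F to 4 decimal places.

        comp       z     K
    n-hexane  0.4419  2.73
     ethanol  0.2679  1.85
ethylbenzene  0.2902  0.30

two-phase, V/F = 0.7947

ΣzᵢKᵢ = 1.7891; Σzᵢ/Kᵢ = 1.2740.
Both exceed 1, so a two-phase solution exists.
Material balance + equilibrium reduce to Σ zᵢ(Kᵢ−1)/(1+ψ(Kᵢ−1)) = 0.
Iterate (Newton) starting at ψ = 0.5:
  ψ = 0.5000: g = 0.25719, g' = -0.8121 → ψ = 0.8167
  ψ = 0.8167: g = -0.02303, g' = -1.0697 → ψ = 0.7952
  ψ = 0.7952: g = -0.00047, g' = -1.0266 → ψ = 0.7947
Converged at ψ = 0.7947.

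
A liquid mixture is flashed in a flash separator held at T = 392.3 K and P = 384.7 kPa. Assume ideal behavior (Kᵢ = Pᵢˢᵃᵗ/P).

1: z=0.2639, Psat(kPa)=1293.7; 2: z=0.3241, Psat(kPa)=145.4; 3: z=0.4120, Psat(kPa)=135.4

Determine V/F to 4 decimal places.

V/F = 0.1030

Raoult's law: Kᵢ = Pᵢˢᵃᵗ/P = Pᵢˢᵃᵗ/384.7.
  K_1 = 1293.7/384.7 = 3.362880, K_2 = 145.4/384.7 = 0.377957, K_3 = 135.4/384.7 = 0.351963
Rachford–Rice: g(V/F) = Σ zᵢ(Kᵢ−1)/(1+V/F(Kᵢ−1)) = 0.
Feasibility: ΣzᵢKᵢ = 1.1550, Σzᵢ/Kᵢ = 2.1066 — both > 1, two phases present.
Newton–Raphson from V/F = 0.33:
  V/F = 0.3300: g = -0.24293, g' = -0.9437 → V/F = 0.0726
  V/F = 0.0726: g = 0.04099, g' = -1.4017 → V/F = 0.1018
  V/F = 0.1018: g = 0.00156, g' = -1.2986 → V/F = 0.1030
Converged at V/F = 0.1030.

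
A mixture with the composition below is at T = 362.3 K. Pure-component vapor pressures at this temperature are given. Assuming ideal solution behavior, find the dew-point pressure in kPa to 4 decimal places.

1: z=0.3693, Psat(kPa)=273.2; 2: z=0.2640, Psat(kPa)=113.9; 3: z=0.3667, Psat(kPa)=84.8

At the dew point ψ → 1, so Σzᵢ/Kᵢ = 1 with Kᵢ = Pᵢˢᵃᵗ/P ⇒ 1/P = Σzᵢ/Pᵢˢᵃᵗ.
1/P = 0.3693/273.2 + 0.2640/113.9 + 0.3667/84.8 = 0.0079939 ⇒ P = 125.0958 kPa

Pdew = 125.0958 kPa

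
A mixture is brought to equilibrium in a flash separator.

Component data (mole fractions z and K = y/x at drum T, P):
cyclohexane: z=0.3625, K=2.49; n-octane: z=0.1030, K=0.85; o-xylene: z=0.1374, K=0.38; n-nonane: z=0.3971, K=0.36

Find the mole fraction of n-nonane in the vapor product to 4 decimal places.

Material balance + equilibrium reduce to Σ zᵢ(Kᵢ−1)/(1+V/F(Kᵢ−1)) = 0.
Check two-phase: ΣzᵢKᵢ = 1.1853 > 1 and Σzᵢ/Kᵢ = 1.7314 > 1, so g(0) = 0.1853 > 0 and g(1) = -0.7314 < 0.
Newton–Raphson from V/F = 0.57:
  V/F = 0.5700: g = -0.25667, g' = -0.7675 → V/F = 0.2356
  V/F = 0.2356: g = -0.01526, g' = -0.7414 → V/F = 0.2150
  V/F = 0.2150: g = 0.00012, g' = -0.7531 → V/F = 0.2152
Converged at V/F = 0.2152.
Compositions from xᵢ = zᵢ/(1+V/F(Kᵢ−1)), yᵢ = Kᵢxᵢ:
  cyclohexane: x = 0.2745, y = 0.6835
  n-octane: x = 0.1064, y = 0.0905
  o-xylene: x = 0.1586, y = 0.0602
  n-nonane: x = 0.4605, y = 0.1658

y_n-nonane = 0.1658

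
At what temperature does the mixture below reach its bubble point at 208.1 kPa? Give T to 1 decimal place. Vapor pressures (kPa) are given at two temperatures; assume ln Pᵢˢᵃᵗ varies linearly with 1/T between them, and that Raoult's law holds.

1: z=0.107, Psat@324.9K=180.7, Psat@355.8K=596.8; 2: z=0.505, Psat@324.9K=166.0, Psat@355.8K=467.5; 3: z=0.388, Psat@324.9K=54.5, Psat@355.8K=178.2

Bubble-point temperature: ΣzᵢPᵢˢᵃᵗ(T) = P. Interpolate ln Pᵢˢᵃᵗ = aᵢ + bᵢ/T.
  T = 324.9 K: ΣzᵢPᵢˢᵃᵗ = 124.31 kPa
  T = 355.8 K: ΣzᵢPᵢˢᵃᵗ = 369.09 kPa
  T = 340.4 K: ΣzᵢPᵢˢᵃᵗ = 219.80 kPa
  T = 332.6 K: ΣzᵢPᵢˢᵃᵗ = 166.06 kPa
  T = 336.5 K: ΣzᵢPᵢˢᵃᵗ = 191.35 kPa
  T = 338.4 K: ΣzᵢPᵢˢᵃᵗ = 204.80 kPa
  T = 339.4 K: ΣzᵢPᵢˢᵃᵗ = 212.18 kPa
  T = 338.9 K: ΣzᵢPᵢˢᵃᵗ = 208.46 kPa
Interpolating between 338.4 K and 338.9 K gives T ≈ 338.9 K.

T = 338.9 K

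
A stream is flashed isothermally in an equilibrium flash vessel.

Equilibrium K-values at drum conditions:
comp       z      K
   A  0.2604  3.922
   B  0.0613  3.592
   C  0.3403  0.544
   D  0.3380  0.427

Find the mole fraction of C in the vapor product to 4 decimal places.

y_C = 0.2247

Rachford–Rice: g(V/F) = Σ zᵢ(Kᵢ−1)/(1+V/F(Kᵢ−1)) = 0.
Check two-phase: ΣzᵢKᵢ = 1.5709 > 1 and Σzᵢ/Kᵢ = 1.5006 > 1, so g(0) = 0.5709 > 0 and g(1) = -0.5006 < 0.
Newton iteration, V/F⁰ = 0.5:
  V/F = 0.5000: g = -0.09407, g' = -0.7819 → V/F = 0.3797
  V/F = 0.3797: g = 0.00558, g' = -0.8890 → V/F = 0.3860
Converged at V/F = 0.3860.
Compositions from xᵢ = zᵢ/(1+V/F(Kᵢ−1)), yᵢ = Kᵢxᵢ:
  A: x = 0.1224, y = 0.4800
  B: x = 0.0306, y = 0.1101
  C: x = 0.4130, y = 0.2247
  D: x = 0.4340, y = 0.1853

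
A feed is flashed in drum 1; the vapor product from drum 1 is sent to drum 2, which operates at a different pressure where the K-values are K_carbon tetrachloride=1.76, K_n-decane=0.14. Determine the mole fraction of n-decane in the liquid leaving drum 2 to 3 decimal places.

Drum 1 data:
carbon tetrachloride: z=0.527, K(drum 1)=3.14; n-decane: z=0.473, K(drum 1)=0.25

Drum 1:
Newton iteration, ψ₁⁰ = 0.62:
  ψ₁ = 0.620: g = -0.1784, g' = -1.375 → ψ₁ = 0.490
  ψ₁ = 0.490: g = -0.0107, g' = -1.240 → ψ₁ = 0.482
Converged at ψ₁ = 0.482.
Drum-1 compositions:
  carbon tetrachloride: x = 0.260, y = 0.815
  n-decane: x = 0.740, y = 0.185
Drum-2 feed = drum-1 vapor: z₂ = (0.8149, 0.1851).
Drum 2:
Let ψ₂ = V/F and solve Σ zᵢ(Kᵢ−1)/(1+ψ₂(Kᵢ−1)) = 0.
Check two-phase: ΣzᵢKᵢ = 1.460 > 1 and Σzᵢ/Kᵢ = 1.785 > 1, so g(0) = 0.460 > 0 and g(1) = -0.785 < 0.
Binary case is linear: z₁(K₁−1)(1+ψ₂(K₂−1)) + z₂(K₂−1)(1+ψ₂(K₁−1)) = 0
⇒ ψ₂ = [z₁(K₁−1)+z₂(K₂−1)] / [−(K₁−1)(K₂−1)] = 0.4601/0.6536 = 0.704
  carbon tetrachloride: x = 0.531, y = 0.934
  n-decane: x = 0.469, y = 0.066

x_n-decane (drum 2) = 0.469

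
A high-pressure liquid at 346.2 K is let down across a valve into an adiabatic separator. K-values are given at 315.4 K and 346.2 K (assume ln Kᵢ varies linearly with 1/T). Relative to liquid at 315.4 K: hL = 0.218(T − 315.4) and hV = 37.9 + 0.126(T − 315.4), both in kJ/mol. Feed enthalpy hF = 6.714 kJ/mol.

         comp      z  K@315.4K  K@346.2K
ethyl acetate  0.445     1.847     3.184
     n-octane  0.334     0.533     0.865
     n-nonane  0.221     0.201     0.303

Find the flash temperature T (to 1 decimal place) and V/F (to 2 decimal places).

Adiabatic flash: solve Rachford–Rice at each trial T, then check hF = ψ·hV(T) + (1−ψ)·hL(T).
  T = 315.4 K: K = (1.847, 0.533, 0.201), RR gives ψ = 0.084, H_out = 3.202 kJ/mol
  T = 346.2 K: K = (3.184, 0.865, 0.303), RR gives ψ = 0.744, H_out = 32.812 kJ/mol
  T = 330.8 K: K = (2.456, 0.687, 0.249), RR gives ψ = 0.478, H_out = 20.803 kJ/mol
  T = 323.1 K: K = (2.137, 0.607, 0.224), RR gives ψ = 0.308, H_out = 13.141 kJ/mol
  T = 319.2 K: K = (1.987, 0.569, 0.212), RR gives ψ = 0.204, H_out = 8.497 kJ/mol
  T = 317.3 K: K = (1.916, 0.551, 0.207), RR gives ψ = 0.147, H_out = 5.963 kJ/mol
  T = 318.2 K: K = (1.949, 0.559, 0.209), RR gives ψ = 0.175, H_out = 7.189 kJ/mol
  T = 317.8 K: K = (1.934, 0.555, 0.208), RR gives ψ = 0.163, H_out = 6.651 kJ/mol
Linear interpolation between T = 317.8 (H_out = 6.651) and T = 318.2 (H_out = 7.189) on hF = 6.714 gives T ≈ 317.8 K, at which ψ = 0.16.

T = 317.8 K, V/F = 0.16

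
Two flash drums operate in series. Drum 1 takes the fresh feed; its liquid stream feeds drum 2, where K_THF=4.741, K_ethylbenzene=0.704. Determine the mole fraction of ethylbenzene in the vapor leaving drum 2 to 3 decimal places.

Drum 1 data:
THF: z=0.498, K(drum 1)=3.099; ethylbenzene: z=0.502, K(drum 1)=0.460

y_ethylbenzene (drum 2) = 0.652

Drum 1:
Rachford–Rice: g(ψ₁) = Σ zᵢ(Kᵢ−1)/(1+ψ₁(Kᵢ−1)) = 0.
Check two-phase: ΣzᵢKᵢ = 1.774 > 1 and Σzᵢ/Kᵢ = 1.252 > 1, so g(0) = 0.774 > 0 and g(1) = -0.252 < 0.
Binary case is linear: z₁(K₁−1)(1+ψ₁(K₂−1)) + z₂(K₂−1)(1+ψ₁(K₁−1)) = 0
⇒ ψ₁ = [z₁(K₁−1)+z₂(K₂−1)] / [−(K₁−1)(K₂−1)] = 0.7742/1.1335 = 0.683
Drum-1 compositions:
  THF: x = 0.205, y = 0.634
  ethylbenzene: x = 0.795, y = 0.366
Drum-2 feed = drum-1 liquid: z₂ = (0.2046, 0.7954).
Drum 2:
Let ψ₂ = V/F and solve Σ zᵢ(Kᵢ−1)/(1+ψ₂(Kᵢ−1)) = 0.
Check two-phase: ΣzᵢKᵢ = 1.530 > 1 and Σzᵢ/Kᵢ = 1.173 > 1, so g(0) = 0.530 > 0 and g(1) = -0.173 < 0.
Newton–Raphson from ψ₂ = 0.51:
  ψ₂ = 0.510: g = -0.0140, g' = -0.435 → ψ₂ = 0.478
  ψ₂ = 0.478: g = 0.0004, g' = -0.463 → ψ₂ = 0.479
Converged at ψ₂ = 0.479.
  THF: x = 0.073, y = 0.348
  ethylbenzene: x = 0.927, y = 0.652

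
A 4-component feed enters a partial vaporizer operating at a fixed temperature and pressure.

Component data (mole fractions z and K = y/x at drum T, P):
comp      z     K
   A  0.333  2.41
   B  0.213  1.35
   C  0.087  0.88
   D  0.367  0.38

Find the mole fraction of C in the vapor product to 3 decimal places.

Rachford–Rice: g(ψ) = Σ zᵢ(Kᵢ−1)/(1+ψ(Kᵢ−1)) = 0.
Check two-phase: ΣzᵢKᵢ = 1.306 > 1 and Σzᵢ/Kᵢ = 1.361 > 1, so g(0) = 0.306 > 0 and g(1) = -0.361 < 0.
Newton iteration, ψ⁰ = 0.5:
  ψ = 0.500: g = -0.0020, g' = -0.544 → ψ = 0.496
Converged at ψ = 0.496.
Compositions from xᵢ = zᵢ/(1+ψ(Kᵢ−1)), yᵢ = Kᵢxᵢ:
  A: x = 0.196, y = 0.472
  B: x = 0.181, y = 0.245
  C: x = 0.093, y = 0.081
  D: x = 0.530, y = 0.201

y_C = 0.081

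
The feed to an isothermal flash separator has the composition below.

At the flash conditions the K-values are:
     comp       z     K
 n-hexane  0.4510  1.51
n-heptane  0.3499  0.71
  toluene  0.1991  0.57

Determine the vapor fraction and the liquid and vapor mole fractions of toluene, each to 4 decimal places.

Let ψ = V/F and solve Σ zᵢ(Kᵢ−1)/(1+ψ(Kᵢ−1)) = 0.
Feasibility: ΣzᵢKᵢ = 1.0429, Σzᵢ/Kᵢ = 1.1408 — both > 1, two phases present.
Newton iteration, ψ⁰ = 0.55:
  ψ = 0.5500: g = -0.05323, g' = -0.1763 → ψ = 0.2481
  ψ = 0.2481: g = -0.00100, g' = -0.1727 → ψ = 0.2423
Converged at ψ = 0.2423.
Compositions from xᵢ = zᵢ/(1+ψ(Kᵢ−1)), yᵢ = Kᵢxᵢ:
  n-hexane: x = 0.4014, y = 0.6061
  n-heptane: x = 0.3763, y = 0.2672
  toluene: x = 0.2223, y = 0.1267

ψ = 0.2423, x_toluene = 0.2223, y_toluene = 0.1267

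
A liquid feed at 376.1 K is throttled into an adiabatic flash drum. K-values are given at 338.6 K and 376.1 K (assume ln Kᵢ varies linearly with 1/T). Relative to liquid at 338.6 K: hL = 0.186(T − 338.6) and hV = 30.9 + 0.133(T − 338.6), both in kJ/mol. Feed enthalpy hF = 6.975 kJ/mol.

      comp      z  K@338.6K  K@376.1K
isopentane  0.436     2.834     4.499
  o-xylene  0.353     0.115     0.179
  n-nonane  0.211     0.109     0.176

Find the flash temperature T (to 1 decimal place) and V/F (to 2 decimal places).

Adiabatic flash: solve Rachford–Rice at each trial T, then check hF = ψ·hV(T) + (1−ψ)·hL(T).
  T = 338.6 K: K = (2.834, 0.115, 0.109), RR gives ψ = 0.184, H_out = 5.682 kJ/mol
  T = 376.1 K: K = (4.499, 0.179, 0.176), RR gives ψ = 0.369, H_out = 17.648 kJ/mol
  T = 357.4 K: K = (3.617, 0.145, 0.140), RR gives ψ = 0.293, H_out = 12.272 kJ/mol
  T = 348.0 K: K = (3.212, 0.130, 0.124), RR gives ψ = 0.245, H_out = 9.190 kJ/mol
  T = 343.3 K: K = (3.020, 0.122, 0.116), RR gives ψ = 0.216, H_out = 7.502 kJ/mol
  T = 341.0 K: K = (2.928, 0.119, 0.113), RR gives ψ = 0.201, H_out = 6.629 kJ/mol
Linear interpolation between T = 341.0 (H_out = 6.629) and T = 343.3 (H_out = 7.502) on hF = 6.975 gives T ≈ 341.9 K, at which ψ = 0.21.

T = 341.9 K, V/F = 0.21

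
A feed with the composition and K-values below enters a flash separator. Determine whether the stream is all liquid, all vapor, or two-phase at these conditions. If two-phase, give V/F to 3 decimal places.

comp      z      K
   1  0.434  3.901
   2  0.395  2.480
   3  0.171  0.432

ΣzᵢKᵢ = 2.747; Σzᵢ/Kᵢ = 0.666.
Since Σzᵢ/Kᵢ < 1 the mixture is above its dew point — single vapor phase.

all vapor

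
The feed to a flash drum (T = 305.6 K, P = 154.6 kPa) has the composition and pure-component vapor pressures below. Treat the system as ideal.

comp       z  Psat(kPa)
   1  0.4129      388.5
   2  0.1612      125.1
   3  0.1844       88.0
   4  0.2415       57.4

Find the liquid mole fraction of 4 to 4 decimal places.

x_4 = 0.3516

Raoult's law: Kᵢ = Pᵢˢᵃᵗ/P = Pᵢˢᵃᵗ/154.6.
  K_1 = 388.5/154.6 = 2.512937, K_2 = 125.1/154.6 = 0.809185, K_3 = 88.0/154.6 = 0.569211, K_4 = 57.4/154.6 = 0.371281
Newton iteration, V/F⁰ = 0.31:
  V/F = 0.3100: g = 0.11228, g' = -0.6375 → V/F = 0.4861
  V/F = 0.4861: g = 0.00689, g' = -0.5737 → V/F = 0.4982
Converged at V/F = 0.4982.
Compositions from xᵢ = zᵢ/(1+V/F(Kᵢ−1)), yᵢ = Kᵢxᵢ:
  1: x = 0.2354, y = 0.5917
  2: x = 0.1781, y = 0.1441
  3: x = 0.2348, y = 0.1336
  4: x = 0.3516, y = 0.1306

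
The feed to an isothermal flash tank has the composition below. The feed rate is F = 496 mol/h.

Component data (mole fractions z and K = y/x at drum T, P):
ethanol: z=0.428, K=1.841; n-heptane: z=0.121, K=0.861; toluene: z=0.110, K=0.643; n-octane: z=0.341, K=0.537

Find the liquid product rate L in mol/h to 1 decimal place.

L = 277.8 mol/h

Material balance + equilibrium reduce to Σ zᵢ(Kᵢ−1)/(1+ψ(Kᵢ−1)) = 0.
Feasibility: ΣzᵢKᵢ = 1.146, Σzᵢ/Kᵢ = 1.179 — both > 1, two phases present.
Iterate (Newton) starting at ψ = 0.5:
  ψ = 0.500: g = -0.0179, g' = -0.297 → ψ = 0.440
Converged at ψ = 0.440.
Then V = ψ·F = 0.4398·496 = 218.2 mol/h and L = F − V = 277.8 mol/h.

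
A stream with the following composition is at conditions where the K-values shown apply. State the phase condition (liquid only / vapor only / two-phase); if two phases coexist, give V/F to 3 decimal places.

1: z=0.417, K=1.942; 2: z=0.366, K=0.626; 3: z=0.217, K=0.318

ΣzᵢKᵢ = 1.108; Σzᵢ/Kᵢ = 1.482.
Both exceed 1, so a two-phase solution exists.
Newton iteration, ψ⁰ = 0.5:
  ψ = 0.500: g = -0.1259, g' = -0.481 → ψ = 0.238
  ψ = 0.238: g = -0.0061, g' = -0.452 → ψ = 0.225
Converged at ψ = 0.225.

two-phase, V/F = 0.225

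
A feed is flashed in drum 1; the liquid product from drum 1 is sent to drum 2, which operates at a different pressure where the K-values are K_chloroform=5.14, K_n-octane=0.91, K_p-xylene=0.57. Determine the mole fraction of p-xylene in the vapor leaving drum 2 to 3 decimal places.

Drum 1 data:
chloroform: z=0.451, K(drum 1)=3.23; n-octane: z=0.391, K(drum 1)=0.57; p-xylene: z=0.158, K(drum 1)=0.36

Drum 1:
Let ψ₁ = V/F and solve Σ zᵢ(Kᵢ−1)/(1+ψ₁(Kᵢ−1)) = 0.
g(0) = ΣzᵢKᵢ − 1 = 0.736 and g(1) = 1 − Σzᵢ/Kᵢ = -0.264, so a root lies in (0, 1).
Newton iteration, ψ₁⁰ = 0.31:
  ψ₁ = 0.310: g = 0.2745, g' = -0.981 → ψ₁ = 0.590
  ψ₁ = 0.590: g = 0.0467, g' = -0.715 → ψ₁ = 0.655
  ψ₁ = 0.655: g = 0.0005, g' = -0.702 → ψ₁ = 0.656
Converged at ψ₁ = 0.656.
Drum-1 compositions:
  chloroform: x = 0.183, y = 0.592
  n-octane: x = 0.545, y = 0.310
  p-xylene: x = 0.272, y = 0.098
Drum-2 feed = drum-1 liquid: z₂ = (0.1832, 0.5446, 0.2723).
Drum 2:
Newton–Raphson from ψ₂ = 0.48:
  ψ₂ = 0.480: g = 0.0551, g' = -0.437 → ψ₂ = 0.606
  ψ₂ = 0.606: g = 0.0059, g' = -0.352 → ψ₂ = 0.623
Converged at ψ₂ = 0.623.
  chloroform: x = 0.051, y = 0.263
  n-octane: x = 0.577, y = 0.525
  p-xylene: x = 0.372, y = 0.212

y_p-xylene (drum 2) = 0.212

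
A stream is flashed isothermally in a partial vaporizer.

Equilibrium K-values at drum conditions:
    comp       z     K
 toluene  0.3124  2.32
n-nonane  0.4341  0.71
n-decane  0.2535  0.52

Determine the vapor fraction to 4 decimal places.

Material balance + equilibrium reduce to Σ zᵢ(Kᵢ−1)/(1+ψ(Kᵢ−1)) = 0.
Feasibility: ΣzᵢKᵢ = 1.1648, Σzᵢ/Kᵢ = 1.2336 — both > 1, two phases present.
Iterate (Newton) starting at ψ = 0.5:
  ψ = 0.5000: g = -0.05893, g' = -0.3486 → ψ = 0.3310
  ψ = 0.3310: g = 0.00308, g' = -0.3909 → ψ = 0.3388
  ψ = 0.3388: g = 0.00001, g' = -0.3881 → ψ = 0.3389
Converged at ψ = 0.3389.

ψ = 0.3389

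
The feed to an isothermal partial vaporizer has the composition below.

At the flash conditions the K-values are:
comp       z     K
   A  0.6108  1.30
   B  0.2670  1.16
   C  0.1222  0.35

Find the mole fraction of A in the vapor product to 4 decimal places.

y_A = 0.6297

Rachford–Rice: g(V/F) = Σ zᵢ(Kᵢ−1)/(1+V/F(Kᵢ−1)) = 0.
g(0) = ΣzᵢKᵢ − 1 = 0.1465 and g(1) = 1 − Σzᵢ/Kᵢ = -0.0492, so a root lies in (0, 1).
Newton iteration, V/F⁰ = 0.38:
  V/F = 0.3800: g = 0.09928, g' = -0.1414 → V/F = 1.0000
  V/F = 1.0000: g = -0.04916, g' = -0.4591 → V/F = 0.8929
  V/F = 0.8929: g = -0.00739, g' = -0.3327 → V/F = 0.8707
  V/F = 0.8707: g = -0.00021, g' = -0.3139 → V/F = 0.8700
Converged at V/F = 0.8700.
Compositions from xᵢ = zᵢ/(1+V/F(Kᵢ−1)), yᵢ = Kᵢxᵢ:
  A: x = 0.4844, y = 0.6297
  B: x = 0.2344, y = 0.2719
  C: x = 0.2813, y = 0.0984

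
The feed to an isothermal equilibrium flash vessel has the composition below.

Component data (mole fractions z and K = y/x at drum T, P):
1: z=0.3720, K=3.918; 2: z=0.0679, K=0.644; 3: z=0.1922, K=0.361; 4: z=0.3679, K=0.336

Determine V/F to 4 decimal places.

Rachford–Rice: g(V/F) = Σ zᵢ(Kᵢ−1)/(1+V/F(Kᵢ−1)) = 0.
g(0) = ΣzᵢKᵢ − 1 = 0.6942 and g(1) = 1 − Σzᵢ/Kᵢ = -0.8277, so a root lies in (0, 1).
Newton–Raphson from V/F = 0.33:
  V/F = 0.3300: g = 0.05714, g' = -1.2251 → V/F = 0.3766
  V/F = 0.3766: g = 0.00173, g' = -1.1549 → V/F = 0.3781
Converged at V/F = 0.3781.

V/F = 0.3781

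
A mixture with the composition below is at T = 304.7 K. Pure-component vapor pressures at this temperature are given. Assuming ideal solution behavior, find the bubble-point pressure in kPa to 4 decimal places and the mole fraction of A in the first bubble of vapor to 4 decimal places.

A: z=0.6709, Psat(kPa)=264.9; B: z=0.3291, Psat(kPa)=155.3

Pbub = 228.8306 kPa, y_A = 0.7767

At the bubble point ψ → 0, so ΣzᵢKᵢ = 1 with Kᵢ = Pᵢˢᵃᵗ/P ⇒ P = ΣzᵢPᵢˢᵃᵗ.
P = 0.6709·264.9 + 0.3291·155.3 = 228.8306 kPa
yᵢ = zᵢPᵢˢᵃᵗ/P ⇒ y_A = 0.6709·264.9/228.8306 = 0.7767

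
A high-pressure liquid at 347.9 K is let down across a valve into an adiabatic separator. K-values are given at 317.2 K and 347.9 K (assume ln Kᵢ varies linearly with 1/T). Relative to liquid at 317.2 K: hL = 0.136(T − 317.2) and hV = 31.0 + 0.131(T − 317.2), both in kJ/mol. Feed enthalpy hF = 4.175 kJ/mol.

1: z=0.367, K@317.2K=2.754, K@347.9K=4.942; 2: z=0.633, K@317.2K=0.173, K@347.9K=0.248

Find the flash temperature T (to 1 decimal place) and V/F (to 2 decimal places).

T = 320.3 K, V/F = 0.12

Adiabatic flash: solve Rachford–Rice at each trial T, then check hF = ψ·hV(T) + (1−ψ)·hL(T).
  T = 317.2 K: K = (2.754, 0.173), RR gives ψ = 0.083, H_out = 2.569 kJ/mol
  T = 347.9 K: K = (4.942, 0.248), RR gives ψ = 0.327, H_out = 14.276 kJ/mol
  T = 332.5 K: K = (3.736, 0.209), RR gives ψ = 0.232, H_out = 9.269 kJ/mol
  T = 324.9 K: K = (3.222, 0.191), RR gives ψ = 0.169, H_out = 6.266 kJ/mol
  T = 321.0 K: K = (2.979, 0.182), RR gives ψ = 0.129, H_out = 4.498 kJ/mol
  T = 319.1 K: K = (2.865, 0.177), RR gives ψ = 0.107, H_out = 3.563 kJ/mol
Linear interpolation between T = 319.1 (H_out = 3.563) and T = 321.0 (H_out = 4.498) on hF = 4.175 gives T ≈ 320.3 K, at which ψ = 0.12.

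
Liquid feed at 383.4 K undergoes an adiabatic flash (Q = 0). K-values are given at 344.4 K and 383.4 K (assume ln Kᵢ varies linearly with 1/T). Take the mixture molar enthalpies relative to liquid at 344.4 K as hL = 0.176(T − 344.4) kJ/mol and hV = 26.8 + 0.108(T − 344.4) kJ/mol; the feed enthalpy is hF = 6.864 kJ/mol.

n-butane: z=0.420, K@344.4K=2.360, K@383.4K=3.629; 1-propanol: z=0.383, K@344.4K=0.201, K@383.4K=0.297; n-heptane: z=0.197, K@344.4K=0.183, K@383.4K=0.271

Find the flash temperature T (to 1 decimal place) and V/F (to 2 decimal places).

Adiabatic flash: solve Rachford–Rice at each trial T, then check hF = ψ·hV(T) + (1−ψ)·hL(T).
  T = 344.4 K: K = (2.360, 0.201, 0.183), RR gives ψ = 0.095, H_out = 2.551 kJ/mol
  T = 383.4 K: K = (3.629, 0.297, 0.271), RR gives ψ = 0.369, H_out = 15.783 kJ/mol
  T = 363.9 K: K = (2.960, 0.247, 0.225), RR gives ψ = 0.256, H_out = 9.963 kJ/mol
  T = 354.1 K: K = (2.650, 0.223, 0.203), RR gives ψ = 0.185, H_out = 6.531 kJ/mol
  T = 359.0 K: K = (2.803, 0.235, 0.214), RR gives ψ = 0.222, H_out = 8.305 kJ/mol
  T = 356.6 K: K = (2.727, 0.229, 0.209), RR gives ψ = 0.204, H_out = 7.452 kJ/mol
  T = 355.4 K: K = (2.690, 0.226, 0.206), RR gives ψ = 0.195, H_out = 7.015 kJ/mol
Linear interpolation between T = 354.1 (H_out = 6.531) and T = 355.4 (H_out = 7.015) on hF = 6.864 gives T ≈ 355.0 K, at which ψ = 0.19.

T = 355.0 K, V/F = 0.19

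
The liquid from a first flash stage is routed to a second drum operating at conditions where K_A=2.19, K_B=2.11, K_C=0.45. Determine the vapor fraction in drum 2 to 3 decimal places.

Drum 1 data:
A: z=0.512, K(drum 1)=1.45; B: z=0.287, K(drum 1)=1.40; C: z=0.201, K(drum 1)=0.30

V/F (drum 2) = 0.796

Drum 1:
Material balance + equilibrium reduce to Σ zᵢ(Kᵢ−1)/(1+ψ₁(Kᵢ−1)) = 0.
g(0) = ΣzᵢKᵢ − 1 = 0.204 and g(1) = 1 − Σzᵢ/Kᵢ = -0.228, so a root lies in (0, 1).
Iterate (Newton) starting at ψ₁ = 0.5:
  ψ₁ = 0.500: g = 0.0673, g' = -0.334 → ψ₁ = 0.701
  ψ₁ = 0.701: g = -0.0116, g' = -0.468 → ψ₁ = 0.677
  ψ₁ = 0.677: g = -0.0003, g' = -0.445 → ψ₁ = 0.676
Converged at ψ₁ = 0.676.
Drum-1 compositions:
  A: x = 0.393, y = 0.569
  B: x = 0.226, y = 0.316
  C: x = 0.381, y = 0.114
Drum-2 feed = drum-1 liquid: z₂ = (0.3926, 0.2259, 0.3815).
Drum 2:
Material balance + equilibrium reduce to Σ zᵢ(Kᵢ−1)/(1+ψ₂(Kᵢ−1)) = 0.
g(0) = ΣzᵢKᵢ − 1 = 0.508 and g(1) = 1 − Σzᵢ/Kᵢ = -0.134, so a root lies in (0, 1).
Iterate (Newton) starting at ψ₂ = 0.5:
  ψ₂ = 0.500: g = 0.1648, g' = -0.553 → ψ₂ = 0.798
  ψ₂ = 0.798: g = -0.0012, g' = -0.591 → ψ₂ = 0.796
Converged at ψ₂ = 0.796.
  A: x = 0.202, y = 0.442
  B: x = 0.120, y = 0.253
  C: x = 0.678, y = 0.305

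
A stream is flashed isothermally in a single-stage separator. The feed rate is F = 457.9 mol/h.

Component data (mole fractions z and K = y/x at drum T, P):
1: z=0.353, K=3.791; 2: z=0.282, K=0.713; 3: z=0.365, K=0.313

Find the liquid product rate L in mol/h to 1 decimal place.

Material balance + equilibrium reduce to Σ zᵢ(Kᵢ−1)/(1+V/F(Kᵢ−1)) = 0.
g(0) = ΣzᵢKᵢ − 1 = 0.654 and g(1) = 1 − Σzᵢ/Kᵢ = -0.655, so a root lies in (0, 1).
Iterate (Newton) starting at V/F = 0.5:
  V/F = 0.500: g = -0.0652, g' = -0.911 → V/F = 0.428
  V/F = 0.428: g = 0.0011, g' = -0.946 → V/F = 0.430
Converged at V/F = 0.430.
Then V = V/F·F = 0.4296·457.9 = 196.7 mol/h and L = F − V = 261.2 mol/h.

L = 261.2 mol/h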